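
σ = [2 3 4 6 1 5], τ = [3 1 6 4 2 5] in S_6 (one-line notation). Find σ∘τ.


σ∘τ: apply τ first, then σ
1 →τ 3 →σ 4
2 →τ 1 →σ 2
3 →τ 6 →σ 5
4 →τ 4 →σ 6
5 →τ 2 →σ 3
6 →τ 5 →σ 1

σ∘τ = [4 2 5 6 3 1]


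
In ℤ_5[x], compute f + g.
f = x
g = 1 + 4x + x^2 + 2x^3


Add coefficients mod 5:
x^0: 0 + 1 = 1 (mod 5)
x^1: 1 + 4 = 0 (mod 5)
x^2: 0 + 1 = 1 (mod 5)
x^3: 0 + 2 = 2 (mod 5)
Result: 1 + x^2 + 2x^3

f + g = 1 + x^2 + 2x^3


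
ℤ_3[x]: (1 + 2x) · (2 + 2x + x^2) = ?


Expand and collect like terms; reduce coefficients mod 3:
x^0: 1·2 = 2 ≡ 2 (mod 3)
x^1: 1·2 + 2·2 = 6 ≡ 0 (mod 3)
x^2: 1·1 + 2·2 = 5 ≡ 2 (mod 3)
x^3: 2·1 = 2 ≡ 2 (mod 3)
Result: 2 + 2x^2 + 2x^3

f · g = 2 + 2x^2 + 2x^3


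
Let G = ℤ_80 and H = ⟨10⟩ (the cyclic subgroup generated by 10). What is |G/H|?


|⟨10⟩| = n / gcd(10, 80) = 80 / 10 = 8
H is normal (ℤ_80 is abelian).
|G/H| = |G| / |H| = 80 / 8 = 10

|G/H| = 10


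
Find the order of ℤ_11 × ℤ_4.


|A × B| = |A| · |B|
|ℤ_11 × ℤ_4| = 11 × 4 = 44

|ℤ_11 × ℤ_4| = 44


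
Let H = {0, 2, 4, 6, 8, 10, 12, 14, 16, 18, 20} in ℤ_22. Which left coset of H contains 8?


8 + H = {8 + h (mod 22) : h ∈ H}
8+0=8, 8+2=10, 8+4=12, 8+6=14, 8+8=16, 8+10=18, 8+12=20, 8+14=0, 8+16=2, 8+18=4, 8+20=6
8 + H = {0, 2, 4, 6, 8, 10, 12, 14, 16, 18, 20} = 0 + H

8 + H = {0, 2, 4, 6, 8, 10, 12, 14, 16, 18, 20}


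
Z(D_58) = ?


Z(G) = {g ∈ G | gx = xg for all x ∈ G}
For even n, Z(D_n) = {e, r^(n/2)}: the 180° rotation r^29 commutes with every reflection and rotation

Z(D_58) = {e, r^29}


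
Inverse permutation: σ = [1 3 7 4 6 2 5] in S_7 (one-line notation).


To find σ⁻¹, swap domain and range:
σ(1) = 1 → σ⁻¹(1) = 1
σ(2) = 3 → σ⁻¹(3) = 2
σ(3) = 7 → σ⁻¹(7) = 3
σ(4) = 4 → σ⁻¹(4) = 4
σ(5) = 6 → σ⁻¹(6) = 5
σ(6) = 2 → σ⁻¹(2) = 6
σ(7) = 5 → σ⁻¹(5) = 7

σ⁻¹ = [1 6 2 4 7 5 3]


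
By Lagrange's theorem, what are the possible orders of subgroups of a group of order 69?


Lagrange's theorem: |H| divides |G|
|G| = 69
Divisors of 69: 1, 3, 23, 69

Possible subgroup orders: {1, 3, 23, 69}


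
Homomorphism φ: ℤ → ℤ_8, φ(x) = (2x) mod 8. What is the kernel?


Kernel = preimage of identity
ker(φ) = {x ∈ ℤ : 2x ≡ 0 (mod 8)}. gcd(2,8) = 2, so 2x ≡ 0 (mod 8) ⟺ x ≡ 0 (mod 8/2 = 4). Hence ker(φ) = 4ℤ

ker(φ) = 4ℤ


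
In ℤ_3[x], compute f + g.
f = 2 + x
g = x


Add coefficients mod 3:
x^0: 2 + 0 = 2 (mod 3)
x^1: 1 + 1 = 2 (mod 3)
Result: 2 + 2x

f + g = 2 + 2x


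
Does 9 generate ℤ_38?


g generates ℤ_n iff gcd(g, n) = 1
gcd(9, 38) = 1
Since gcd = 1, 9 is a generator.

Yes, 9 generates ℤ_38


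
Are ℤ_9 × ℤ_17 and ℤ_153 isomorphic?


Comparing ℤ_9 × ℤ_17 and ℤ_153:
gcd(9,17) = 1, so ℤ_9 × ℤ_17 ≅ ℤ_153 (CRT)

Yes, ℤ_9 × ℤ_17 ≅ ℤ_153


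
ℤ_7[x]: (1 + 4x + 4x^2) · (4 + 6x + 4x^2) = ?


Expand and collect like terms; reduce coefficients mod 7:
x^0: 1·4 = 4 ≡ 4 (mod 7)
x^1: 1·6 + 4·4 = 22 ≡ 1 (mod 7)
x^2: 1·4 + 4·6 + 4·4 = 44 ≡ 2 (mod 7)
x^3: 4·4 + 4·6 = 40 ≡ 5 (mod 7)
x^4: 4·4 = 16 ≡ 2 (mod 7)
Result: 4 + x + 2x^2 + 5x^3 + 2x^4

f · g = 4 + x + 2x^2 + 5x^3 + 2x^4


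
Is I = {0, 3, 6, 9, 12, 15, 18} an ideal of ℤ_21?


Check ideal conditions for I = {0, 3, 6, 9, 12, 15, 18} in ℤ_21:
(1) I is an additive subgroup? Yes
(2) For r ∈ ℤ_21 and a ∈ I: r·a ∈ I? Yes

Yes, I is an ideal of ℤ_21


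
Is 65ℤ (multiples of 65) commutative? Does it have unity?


65ℤ is a commutative ring under +,× but has no multiplicative identity (1 ∉ 65ℤ); it has no zero divisors, but without unity it is not an integral domain
Commutative: Yes
Integral domain: No
Has unity: No

65ℤ (multiples of 65): Commutative=Yes, Unity=No


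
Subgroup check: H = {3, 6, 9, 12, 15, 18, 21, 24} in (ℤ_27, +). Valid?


Subgroup test for H = {3, 6, 9, 12, 15, 18, 21, 24} in (ℤ_27, +):
(1) 0 ∈ H? No
(2) Closure: for all a,b ∈ H, (a+b) mod 27 ∈ H? No  [counterexample: 3 + 24 = 0 ∉ H]
(3) Inverses: for all a ∈ H, -a mod 27 ∈ H? Yes

No, H is not a subgroup of ℤ_27


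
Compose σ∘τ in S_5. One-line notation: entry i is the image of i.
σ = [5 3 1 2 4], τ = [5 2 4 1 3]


σ∘τ: apply τ first, then σ
1 →τ 5 →σ 4
2 →τ 2 →σ 3
3 →τ 4 →σ 2
4 →τ 1 →σ 5
5 →τ 3 →σ 1

σ∘τ = [4 3 2 5 1]


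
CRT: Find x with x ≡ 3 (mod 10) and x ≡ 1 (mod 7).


m₁ = 10, m₂ = 7, gcd = 1, so CRT applies. M = m₁·m₂ = 70
Let M₁ = M/m₁ = 7, M₂ = M/m₂ = 10
Find y₁ ≡ M₁⁻¹ (mod m₁): 7⁻¹ ≡ 3 (mod 10)
Find y₂ ≡ M₂⁻¹ (mod m₂): 10⁻¹ ≡ 5 (mod 7)
x = a₁·M₁·y₁ + a₂·M₂·y₂ = 3·7·3 + 1·10·5 = 113
Reduce mod 70: x ≡ 43
Check: 43 mod 10 = 3 ✓, 43 mod 7 = 1 ✓

x ≡ 43 (mod 70)


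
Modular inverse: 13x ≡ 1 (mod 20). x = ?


Use the extended Euclidean algorithm to write 1 = 13·s + 20·t; then s mod 20 is the inverse.
Euclidean algorithm:
  13 = 0·20 + 13
  20 = 1·13 + 7
  13 = 1·7 + 6
  7 = 1·6 + 1
  6 = 6·1 + 0
gcd(13,20) = 1
Back-substitution gives: 13·(-3) + 20·(2) = 1
So 13⁻¹ ≡ -3 ≡ 17 (mod 20)
Check: 13 × 17 = 221 ≡ 1 (mod 20) ✓

13⁻¹ ≡ 17 (mod 20)


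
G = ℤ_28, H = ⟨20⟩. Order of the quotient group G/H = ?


|⟨20⟩| = n / gcd(20, 28) = 28 / 4 = 7
H is normal (ℤ_28 is abelian).
|G/H| = |G| / |H| = 28 / 7 = 4

|G/H| = 4


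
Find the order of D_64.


|D_n| = 2n (n rotations and n reflections)
|D_64| = 2×64 = 128

|D_64| = 128


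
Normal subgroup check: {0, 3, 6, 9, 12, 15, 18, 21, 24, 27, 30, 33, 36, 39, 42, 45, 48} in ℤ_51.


H = {0, 3, 6, 9, 12, 15, 18, 21, 24, 27, 30, 33, 36, 39, 42, 45, 48} in ℤ_51
ℤ_51 is abelian; every subgroup of an abelian group is normal

Yes, normal subgroup


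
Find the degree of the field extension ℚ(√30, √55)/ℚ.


[ℚ(√30,√55):ℚ] = [ℚ(√30,√55):ℚ(√30)]·[ℚ(√30):ℚ] = 2·2 = 4

[ℚ(√30, √55)/ℚ] = 4


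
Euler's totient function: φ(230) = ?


Factor n: 230 = 2 × 5 × 23
φ(n) = n · ∏(1 - 1/p) over distinct primes p | n
φ(230) = 230 · (1 - 1/2) · (1 - 1/5) · (1 - 1/23) = 88

φ(230) = 88


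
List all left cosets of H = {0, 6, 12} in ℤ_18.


H = {0, 6, 12}, |H| = 3
Number of cosets = |G|/|H| = 18/3 = 6
0 + H = {0, 6, 12}
1 + H = {1, 7, 13}
2 + H = {2, 8, 14}
3 + H = {3, 9, 15}
4 + H = {4, 10, 16}
5 + H = {5, 11, 17}

Cosets: 0+H={0,6,12}; 1+H={1,7,13}; 2+H={2,8,14}; 3+H={3,9,15}; 4+H={4,10,16}; 5+H={5,11,17}


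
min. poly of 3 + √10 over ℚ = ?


Let α = 3 + √10. Then α - 3 = √10, so (α - 3)² = 10, giving α² - 6α - 1 = 0. Degree 2 and α ∉ ℚ, so this is the minimal polynomial.

Minimal polynomial: x² - 6x - 1


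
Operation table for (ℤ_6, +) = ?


Elements: {0, 1, 2, 3, 4, 5}
Operation: addition mod 6
Entry (a, b) = (a + b) mod 6

Cayley table:
  | 0 | 1 | 2 | 3 | 4 | 5
0 | 0 | 1 | 2 | 3 | 4 | 5
1 | 1 | 2 | 3 | 4 | 5 | 0
2 | 2 | 3 | 4 | 5 | 0 | 1
3 | 3 | 4 | 5 | 0 | 1 | 2
4 | 4 | 5 | 0 | 1 | 2 | 3
5 | 5 | 0 | 1 | 2 | 3 | 4


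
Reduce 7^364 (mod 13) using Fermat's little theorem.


Fermat's little theorem: if p is prime and gcd(a,p)=1, then a^(p-1) ≡ 1 (mod p)
p = 13 is prime, gcd(7,13) = 1
Reduce exponent: 364 mod 12 = 4
So 7^364 ≡ 7^4 (mod 13)
7^4 mod 13 = 9

7^364 ≡ 9 (mod 13)


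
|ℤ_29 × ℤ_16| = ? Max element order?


|ℤ_29 × ℤ_16| = 29 × 16 = 464
Max element order = lcm(29,16) = 464
Cyclic? Yes (gcd=1)

|ℤ_29×ℤ_16| = 464, max element order = 464


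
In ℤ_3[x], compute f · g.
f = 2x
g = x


Expand and collect like terms; reduce coefficients mod 3:
x^0: 0·0 = 0 ≡ 0 (mod 3)
x^1: 0·1 + 2·0 = 0 ≡ 0 (mod 3)
x^2: 2·1 = 2 ≡ 2 (mod 3)
Result: 2x^2

f · g = 2x^2


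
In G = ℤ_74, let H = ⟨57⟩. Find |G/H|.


|⟨57⟩| = n / gcd(57, 74) = 74 / 1 = 74
H is normal (ℤ_74 is abelian).
|G/H| = |G| / |H| = 74 / 74 = 1

|G/H| = 1


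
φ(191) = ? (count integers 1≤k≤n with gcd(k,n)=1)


Factor n: 191 = 191
φ(n) = n · ∏(1 - 1/p) over distinct primes p | n
φ(191) = 191 · (1 - 1/191) = 190

φ(191) = 190


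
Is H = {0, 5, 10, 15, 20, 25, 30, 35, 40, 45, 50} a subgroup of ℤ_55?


Subgroup test for H = {0, 5, 10, 15, 20, 25, 30, 35, 40, 45, 50} in (ℤ_55, +):
(1) 0 ∈ H? Yes
(2) Closure: for all a,b ∈ H, (a+b) mod 55 ∈ H? Yes
(3) Inverses: for all a ∈ H, -a mod 55 ∈ H? Yes

Yes, H is a subgroup of ℤ_55


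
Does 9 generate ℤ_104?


g generates ℤ_n iff gcd(g, n) = 1
gcd(9, 104) = 1
Since gcd = 1, 9 is a generator.

Yes, 9 generates ℤ_104


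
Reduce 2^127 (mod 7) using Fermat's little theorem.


Fermat's little theorem: if p is prime and gcd(a,p)=1, then a^(p-1) ≡ 1 (mod p)
p = 7 is prime, gcd(2,7) = 1
Reduce exponent: 127 mod 6 = 1
So 2^127 ≡ 2^1 (mod 7)
2^1 mod 7 = 2

2^127 ≡ 2 (mod 7)


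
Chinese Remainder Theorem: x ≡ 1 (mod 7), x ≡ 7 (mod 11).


m₁ = 7, m₂ = 11, gcd = 1, so CRT applies. M = m₁·m₂ = 77
Let M₁ = M/m₁ = 11, M₂ = M/m₂ = 7
Find y₁ ≡ M₁⁻¹ (mod m₁): 11⁻¹ ≡ 2 (mod 7)
Find y₂ ≡ M₂⁻¹ (mod m₂): 7⁻¹ ≡ 8 (mod 11)
x = a₁·M₁·y₁ + a₂·M₂·y₂ = 1·11·2 + 7·7·8 = 414
Reduce mod 77: x ≡ 29
Check: 29 mod 7 = 1 ✓, 29 mod 11 = 7 ✓

x ≡ 29 (mod 77)


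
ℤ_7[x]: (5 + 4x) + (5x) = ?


Add coefficients mod 7:
x^0: 5 + 0 = 5 (mod 7)
x^1: 4 + 5 = 2 (mod 7)
Result: 5 + 2x

f + g = 5 + 2x


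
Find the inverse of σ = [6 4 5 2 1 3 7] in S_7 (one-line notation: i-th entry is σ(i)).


To find σ⁻¹, swap domain and range:
σ(1) = 6 → σ⁻¹(6) = 1
σ(2) = 4 → σ⁻¹(4) = 2
σ(3) = 5 → σ⁻¹(5) = 3
σ(4) = 2 → σ⁻¹(2) = 4
σ(5) = 1 → σ⁻¹(1) = 5
σ(6) = 3 → σ⁻¹(3) = 6
σ(7) = 7 → σ⁻¹(7) = 7

σ⁻¹ = [5 4 6 2 3 1 7]


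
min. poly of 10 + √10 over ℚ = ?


Let α = 10 + √10. Then α - 10 = √10, so (α - 10)² = 10, giving α² - 20α + 90 = 0. Degree 2 and α ∉ ℚ, so this is the minimal polynomial.

Minimal polynomial: x² - 20x + 90


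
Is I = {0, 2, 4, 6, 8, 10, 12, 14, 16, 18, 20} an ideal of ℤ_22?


Check ideal conditions for I = {0, 2, 4, 6, 8, 10, 12, 14, 16, 18, 20} in ℤ_22:
(1) I is an additive subgroup? Yes
(2) For r ∈ ℤ_22 and a ∈ I: r·a ∈ I? Yes

Yes, I is an ideal of ℤ_22


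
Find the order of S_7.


|S_n| = n! (number of permutations of n symbols)
|S_7| = 7! = 5040

|S_7| = 5040


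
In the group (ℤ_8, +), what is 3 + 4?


Operation: addition mod 8
3 + 4 = (a + b) mod 8 with a = 3, b = 4

3 + 4 = 7


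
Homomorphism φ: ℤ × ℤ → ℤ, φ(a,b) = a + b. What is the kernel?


Kernel = preimage of identity
ker(φ) = {(a,b) ∈ ℤ² | a+b = 0} = {(a,-a) | a ∈ ℤ}

ker(φ) = {(a,-a) | a ∈ ℤ}


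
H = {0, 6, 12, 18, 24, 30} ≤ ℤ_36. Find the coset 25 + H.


25 + H = {25 + h (mod 36) : h ∈ H}
25+0=25, 25+6=31, 25+12=1, 25+18=7, 25+24=13, 25+30=19
25 + H = {1, 7, 13, 19, 25, 31} = 1 + H

25 + H = {1, 7, 13, 19, 25, 31}


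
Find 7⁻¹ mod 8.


Use the extended Euclidean algorithm to write 1 = 7·s + 8·t; then s mod 8 is the inverse.
Euclidean algorithm:
  7 = 0·8 + 7
  8 = 1·7 + 1
  7 = 7·1 + 0
gcd(7,8) = 1
Back-substitution gives: 7·(-1) + 8·(1) = 1
So 7⁻¹ ≡ -1 ≡ 7 (mod 8)
Check: 7 × 7 = 49 ≡ 1 (mod 8) ✓

7⁻¹ ≡ 7 (mod 8)


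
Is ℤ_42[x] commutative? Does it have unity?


ℤ_42 has zero divisors (2·21 ≡ 0), and these lift to constant zero divisors in ℤ_42[x]; so not an integral domain
Commutative: Yes
Integral domain: No
Has unity: Yes

ℤ_42[x]: Commutative=Yes, Unity=Yes


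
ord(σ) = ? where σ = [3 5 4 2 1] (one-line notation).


Cycle decomposition: (1 3 4 2 5)
Cycle lengths: 5
Order = lcm(5) = 5

ord(σ) = 5


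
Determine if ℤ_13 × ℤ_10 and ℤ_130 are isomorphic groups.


Comparing ℤ_13 × ℤ_10 and ℤ_130:
gcd(13,10) = 1, so ℤ_13 × ℤ_10 ≅ ℤ_130 (CRT)

Yes, ℤ_13 × ℤ_10 ≅ ℤ_130


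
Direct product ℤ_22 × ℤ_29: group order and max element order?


|ℤ_22 × ℤ_29| = 22 × 29 = 638
Max element order = lcm(22,29) = 638
Cyclic? Yes (gcd=1)

|ℤ_22×ℤ_29| = 638, max element order = 638


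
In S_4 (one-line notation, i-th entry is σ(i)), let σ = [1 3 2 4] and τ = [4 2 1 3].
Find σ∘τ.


σ∘τ: apply τ first, then σ
1 →τ 4 →σ 4
2 →τ 2 →σ 3
3 →τ 1 →σ 1
4 →τ 3 →σ 2

σ∘τ = [4 3 1 2]


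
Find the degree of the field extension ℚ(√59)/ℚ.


√59 has minimal polynomial x² - 59 (irreducible over ℚ since 59 is squarefree)

[ℚ(√59)/ℚ] = 2


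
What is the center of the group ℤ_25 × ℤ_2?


Z(G) = {g ∈ G | gx = xg for all x ∈ G}
Direct product of abelian groups is abelian, so Z(G) = G

Z(ℤ_25 × ℤ_2) = ℤ_25 × ℤ_2


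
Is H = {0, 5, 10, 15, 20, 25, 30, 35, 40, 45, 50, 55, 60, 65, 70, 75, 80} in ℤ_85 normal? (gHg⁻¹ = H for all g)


H = {0, 5, 10, 15, 20, 25, 30, 35, 40, 45, 50, 55, 60, 65, 70, 75, 80} in ℤ_85
ℤ_85 is abelian; every subgroup of an abelian group is normal

Yes, normal subgroup


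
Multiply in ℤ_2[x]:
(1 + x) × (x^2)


Expand and collect like terms; reduce coefficients mod 2:
x^0: 1·0 = 0 ≡ 0 (mod 2)
x^1: 1·0 + 1·0 = 0 ≡ 0 (mod 2)
x^2: 1·1 + 1·0 = 1 ≡ 1 (mod 2)
x^3: 1·1 = 1 ≡ 1 (mod 2)
Result: x^2 + x^3

f · g = x^2 + x^3


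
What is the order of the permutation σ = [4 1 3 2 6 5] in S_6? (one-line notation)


Cycle decomposition: (1 4 2) (5 6)
Cycle lengths: 3, 2
Order = lcm(3, 2) = 6

ord(σ) = 6


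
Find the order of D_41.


|D_n| = 2n (n rotations and n reflections)
|D_41| = 2×41 = 82

|D_41| = 82


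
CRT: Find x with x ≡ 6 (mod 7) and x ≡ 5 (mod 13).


m₁ = 7, m₂ = 13, gcd = 1, so CRT applies. M = m₁·m₂ = 91
Let M₁ = M/m₁ = 13, M₂ = M/m₂ = 7
Find y₁ ≡ M₁⁻¹ (mod m₁): 13⁻¹ ≡ 6 (mod 7)
Find y₂ ≡ M₂⁻¹ (mod m₂): 7⁻¹ ≡ 2 (mod 13)
x = a₁·M₁·y₁ + a₂·M₂·y₂ = 6·13·6 + 5·7·2 = 538
Reduce mod 91: x ≡ 83
Check: 83 mod 7 = 6 ✓, 83 mod 13 = 5 ✓

x ≡ 83 (mod 91)


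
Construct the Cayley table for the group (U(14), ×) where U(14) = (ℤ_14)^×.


Elements: {1, 3, 5, 9, 11, 13}
Operation: multiplication mod 14
Entry (a, b) = (a × b) mod 14

Cayley table:
   |  1 |  3 |  5 |  9 | 11 | 13
 1 |  1 |  3 |  5 |  9 | 11 | 13
 3 |  3 |  9 |  1 | 13 |  5 | 11
 5 |  5 |  1 | 11 |  3 | 13 |  9
 9 |  9 | 13 |  3 | 11 |  1 |  5
11 | 11 |  5 | 13 |  1 |  9 |  3
13 | 13 | 11 |  9 |  5 |  3 |  1


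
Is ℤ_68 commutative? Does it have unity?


ℤ_68 is a commutative ring with unity 1; 68 = 2×34 is composite, so 2·34 ≡ 0 gives zero divisors (not an integral domain)
Commutative: Yes
Integral domain: No
Has unity: Yes

ℤ_68: Commutative=Yes, Unity=Yes


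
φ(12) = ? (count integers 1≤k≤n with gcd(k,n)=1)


φ(n) = count of k ∈ {1,...,n} with gcd(k,n)=1
Coprimes to 12: {1, 5, 7, 11}
Count: 4

φ(12) = 4


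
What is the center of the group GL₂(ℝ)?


Z(G) = {g ∈ G | gx = xg for all x ∈ G}
Only scalar multiples of the identity commute with all invertible matrices

Z(GL₂(ℝ)) = {aI : a ∈ ℝ, a ≠ 0}


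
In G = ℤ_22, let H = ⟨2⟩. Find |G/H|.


|⟨2⟩| = n / gcd(2, 22) = 22 / 2 = 11
H is normal (ℤ_22 is abelian).
|G/H| = |G| / |H| = 22 / 11 = 2

|G/H| = 2


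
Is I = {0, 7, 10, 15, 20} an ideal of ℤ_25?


Check ideal conditions for I = {0, 7, 10, 15, 20} in ℤ_25:
(1) I is an additive subgroup? No
(2) For r ∈ ℤ_25 and a ∈ I: r·a ∈ I? No  [counterexample: r=2, a=7, r·a mod 25 = 14 ∉ I]

No, I is not an ideal of ℤ_25


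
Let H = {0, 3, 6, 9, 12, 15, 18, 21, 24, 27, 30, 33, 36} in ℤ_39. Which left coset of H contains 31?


31 + H = {31 + h (mod 39) : h ∈ H}
31+0=31, 31+3=34, 31+6=37, 31+9=1, 31+12=4, 31+15=7, 31+18=10, 31+21=13, 31+24=16, 31+27=19, 31+30=22, 31+33=25, 31+36=28
31 + H = {1, 4, 7, 10, 13, 16, 19, 22, 25, 28, 31, 34, 37} = 1 + H

31 + H = {1, 4, 7, 10, 13, 16, 19, 22, 25, 28, 31, 34, 37}


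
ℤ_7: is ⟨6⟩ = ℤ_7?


g generates ℤ_n iff gcd(g, n) = 1
gcd(6, 7) = 1
Since gcd = 1, 6 is a generator.

Yes, 6 generates ℤ_7


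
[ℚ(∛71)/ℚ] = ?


∛71 has minimal polynomial x³ - 71 (irreducible over ℚ since 71 is not a perfect cube)

[ℚ(∛71)/ℚ] = 3


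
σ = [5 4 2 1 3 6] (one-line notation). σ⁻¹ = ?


To find σ⁻¹, swap domain and range:
σ(1) = 5 → σ⁻¹(5) = 1
σ(2) = 4 → σ⁻¹(4) = 2
σ(3) = 2 → σ⁻¹(2) = 3
σ(4) = 1 → σ⁻¹(1) = 4
σ(5) = 3 → σ⁻¹(3) = 5
σ(6) = 6 → σ⁻¹(6) = 6

σ⁻¹ = [4 3 5 2 1 6]


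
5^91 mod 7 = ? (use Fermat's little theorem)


Fermat's little theorem: if p is prime and gcd(a,p)=1, then a^(p-1) ≡ 1 (mod p)
p = 7 is prime, gcd(5,7) = 1
Reduce exponent: 91 mod 6 = 1
So 5^91 ≡ 5^1 (mod 7)
5^1 mod 7 = 5

5^91 ≡ 5 (mod 7)


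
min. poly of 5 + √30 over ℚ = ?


Let α = 5 + √30. Then α - 5 = √30, so (α - 5)² = 30, giving α² - 10α - 5 = 0. Degree 2 and α ∉ ℚ, so this is the minimal polynomial.

Minimal polynomial: x² - 10x - 5


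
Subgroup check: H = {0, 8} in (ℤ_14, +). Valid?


Subgroup test for H = {0, 8} in (ℤ_14, +):
(1) 0 ∈ H? Yes
(2) Closure: for all a,b ∈ H, (a+b) mod 14 ∈ H? No  [counterexample: 8 + 8 = 2 ∉ H]
(3) Inverses: for all a ∈ H, -a mod 14 ∈ H? No

No, H is not a subgroup of ℤ_14


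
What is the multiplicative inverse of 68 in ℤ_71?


Use the extended Euclidean algorithm to write 1 = 68·s + 71·t; then s mod 71 is the inverse.
Euclidean algorithm:
  68 = 0·71 + 68
  71 = 1·68 + 3
  68 = 22·3 + 2
  3 = 1·2 + 1
  2 = 2·1 + 0
gcd(68,71) = 1
Back-substitution gives: 68·(-24) + 71·(23) = 1
So 68⁻¹ ≡ -24 ≡ 47 (mod 71)
Check: 68 × 47 = 3196 ≡ 1 (mod 71) ✓

68⁻¹ ≡ 47 (mod 71)


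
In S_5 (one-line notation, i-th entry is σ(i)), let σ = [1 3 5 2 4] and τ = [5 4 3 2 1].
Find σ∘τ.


σ∘τ: apply τ first, then σ
1 →τ 5 →σ 4
2 →τ 4 →σ 2
3 →τ 3 →σ 5
4 →τ 2 →σ 3
5 →τ 1 →σ 1

σ∘τ = [4 2 5 3 1]


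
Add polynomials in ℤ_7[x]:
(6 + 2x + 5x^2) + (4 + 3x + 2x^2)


Add coefficients mod 7:
x^0: 6 + 4 = 3 (mod 7)
x^1: 2 + 3 = 5 (mod 7)
x^2: 5 + 2 = 0 (mod 7)
Result: 3 + 5x

f + g = 3 + 5x


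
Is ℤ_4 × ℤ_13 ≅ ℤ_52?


Comparing ℤ_4 × ℤ_13 and ℤ_52:
gcd(4,13) = 1, so ℤ_4 × ℤ_13 ≅ ℤ_52 (CRT)

Yes, ℤ_4 × ℤ_13 ≅ ℤ_52


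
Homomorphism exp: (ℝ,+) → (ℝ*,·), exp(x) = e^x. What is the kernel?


Kernel = preimage of identity
ker(exp) = {x ∈ ℝ | e^x = 1} = {0}

ker(exp) = {0}


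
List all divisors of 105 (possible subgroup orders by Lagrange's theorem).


Lagrange's theorem: |H| divides |G|
|G| = 105
Divisors of 105: 1, 3, 5, 7, 15, 21, 35, 105

Possible subgroup orders: {1, 3, 5, 7, 15, 21, 35, 105}


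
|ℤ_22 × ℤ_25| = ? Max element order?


|ℤ_22 × ℤ_25| = 22 × 25 = 550
Max element order = lcm(22,25) = 550
Cyclic? Yes (gcd=1)

|ℤ_22×ℤ_25| = 550, max element order = 550


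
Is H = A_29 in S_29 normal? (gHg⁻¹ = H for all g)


H = A_29 in S_29
A_29 has index 2 in S_29, and every subgroup of index 2 is normal

Yes, normal subgroup


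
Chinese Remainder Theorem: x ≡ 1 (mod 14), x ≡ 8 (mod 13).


m₁ = 14, m₂ = 13, gcd = 1, so CRT applies. M = m₁·m₂ = 182
Let M₁ = M/m₁ = 13, M₂ = M/m₂ = 14
Find y₁ ≡ M₁⁻¹ (mod m₁): 13⁻¹ ≡ 13 (mod 14)
Find y₂ ≡ M₂⁻¹ (mod m₂): 14⁻¹ ≡ 1 (mod 13)
x = a₁·M₁·y₁ + a₂·M₂·y₂ = 1·13·13 + 8·14·1 = 281
Reduce mod 182: x ≡ 99
Check: 99 mod 14 = 1 ✓, 99 mod 13 = 8 ✓

x ≡ 99 (mod 182)


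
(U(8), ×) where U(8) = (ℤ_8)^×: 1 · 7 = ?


Operation: multiplication mod 8
1 · 7 = (a × b) mod 8 with a = 1, b = 7

1 · 7 = 7


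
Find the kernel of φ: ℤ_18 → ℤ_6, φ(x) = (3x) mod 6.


Kernel = preimage of identity
ker(φ) = {x ∈ ℤ_18 : 3x ≡ 0 (mod 6)}. Since 6 | 18, φ is well-defined. The kernel is the cyclic subgroup ⟨2⟩ of ℤ_18 (order 9), i.e. {0, 2, 4, 6, 8, 10, 12, 14, 16}

ker(φ) = {0, 2, 4, 6, 8, 10, 12, 14, 16}


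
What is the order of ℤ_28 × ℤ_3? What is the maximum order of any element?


|ℤ_28 × ℤ_3| = 28 × 3 = 84
Max element order = lcm(28,3) = 84
Cyclic? Yes (gcd=1)

|ℤ_28×ℤ_3| = 84, max element order = 84


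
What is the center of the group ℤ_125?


Z(G) = {g ∈ G | gx = xg for all x ∈ G}
ℤ_125 is abelian, so Z(G) = G

Z(ℤ_125) = ℤ_125


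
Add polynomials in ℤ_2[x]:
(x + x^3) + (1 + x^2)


Add coefficients mod 2:
x^0: 0 + 1 = 1 (mod 2)
x^1: 1 + 0 = 1 (mod 2)
x^2: 0 + 1 = 1 (mod 2)
x^3: 1 + 0 = 1 (mod 2)
Result: 1 + x + x^2 + x^3

f + g = 1 + x + x^2 + x^3


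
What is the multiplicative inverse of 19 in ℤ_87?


Use the extended Euclidean algorithm to write 1 = 19·s + 87·t; then s mod 87 is the inverse.
Euclidean algorithm:
  19 = 0·87 + 19
  87 = 4·19 + 11
  19 = 1·11 + 8
  11 = 1·8 + 3
  8 = 2·3 + 2
  3 = 1·2 + 1
  2 = 2·1 + 0
gcd(19,87) = 1
Back-substitution gives: 19·(-32) + 87·(7) = 1
So 19⁻¹ ≡ -32 ≡ 55 (mod 87)
Check: 19 × 55 = 1045 ≡ 1 (mod 87) ✓

19⁻¹ ≡ 55 (mod 87)


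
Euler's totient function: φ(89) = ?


Factor n: 89 = 89
φ(n) = n · ∏(1 - 1/p) over distinct primes p | n
φ(89) = 89 · (1 - 1/89) = 88

φ(89) = 88


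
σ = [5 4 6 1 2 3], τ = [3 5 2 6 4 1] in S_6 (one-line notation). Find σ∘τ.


σ∘τ: apply τ first, then σ
1 →τ 3 →σ 6
2 →τ 5 →σ 2
3 →τ 2 →σ 4
4 →τ 6 →σ 3
5 →τ 4 →σ 1
6 →τ 1 →σ 5

σ∘τ = [6 2 4 3 1 5]


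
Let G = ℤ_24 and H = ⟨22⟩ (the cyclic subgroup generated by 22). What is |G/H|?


|⟨22⟩| = n / gcd(22, 24) = 24 / 2 = 12
H is normal (ℤ_24 is abelian).
|G/H| = |G| / |H| = 24 / 12 = 2

|G/H| = 2


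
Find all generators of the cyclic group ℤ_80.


g generates ℤ_n iff gcd(g,n) = 1
Prime factors of 80: 2, 5
Generators are g ∈ {1,...,79} not divisible by any of these primes.
Generators: {1, 3, 7, 9, 11, 13, 17, 19, 21, 23, 27, 29, 31, 33, 37, 39, 41, 43, 47, 49, 51, 53, 57, 59, 61, 63, 67, 69, 71, 73, 77, 79}
Number of generators = φ(80) = 32

Generators of ℤ_80 = {1, 3, 7, 9, 11, 13, 17, 19, 21, 23, 27, 29, 31, 33, 37, 39, 41, 43, 47, 49, 51, 53, 57, 59, 61, 63, 67, 69, 71, 73, 77, 79}


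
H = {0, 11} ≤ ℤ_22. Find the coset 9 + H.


9 + H = {9 + h (mod 22) : h ∈ H}
9+0=9, 9+11=20

9 + H = {9, 20}


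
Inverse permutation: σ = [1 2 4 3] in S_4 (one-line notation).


To find σ⁻¹, swap domain and range:
σ(1) = 1 → σ⁻¹(1) = 1
σ(2) = 2 → σ⁻¹(2) = 2
σ(3) = 4 → σ⁻¹(4) = 3
σ(4) = 3 → σ⁻¹(3) = 4

σ⁻¹ = [1 2 4 3]


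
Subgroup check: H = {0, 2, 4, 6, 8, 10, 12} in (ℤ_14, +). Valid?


Subgroup test for H = {0, 2, 4, 6, 8, 10, 12} in (ℤ_14, +):
(1) 0 ∈ H? Yes
(2) Closure: for all a,b ∈ H, (a+b) mod 14 ∈ H? Yes
(3) Inverses: for all a ∈ H, -a mod 14 ∈ H? Yes

Yes, H is a subgroup of ℤ_14


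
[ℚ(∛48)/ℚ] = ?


∛48 has minimal polynomial x³ - 48 (irreducible over ℚ since 48 is not a perfect cube)

[ℚ(∛48)/ℚ] = 3


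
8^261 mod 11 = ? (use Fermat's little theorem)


Fermat's little theorem: if p is prime and gcd(a,p)=1, then a^(p-1) ≡ 1 (mod p)
p = 11 is prime, gcd(8,11) = 1
Reduce exponent: 261 mod 10 = 1
So 8^261 ≡ 8^1 (mod 11)
8^1 mod 11 = 8

8^261 ≡ 8 (mod 11)


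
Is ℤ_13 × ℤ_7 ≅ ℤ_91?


Comparing ℤ_13 × ℤ_7 and ℤ_91:
gcd(13,7) = 1, so ℤ_13 × ℤ_7 ≅ ℤ_91 (CRT)

Yes, ℤ_13 × ℤ_7 ≅ ℤ_91


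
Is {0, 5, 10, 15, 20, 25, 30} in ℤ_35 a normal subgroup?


H = {0, 5, 10, 15, 20, 25, 30} in ℤ_35
ℤ_35 is abelian; every subgroup of an abelian group is normal

Yes, normal subgroup


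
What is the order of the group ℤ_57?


ℤ_n has n elements.

|ℤ_57| = 57


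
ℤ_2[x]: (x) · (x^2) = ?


Expand and collect like terms; reduce coefficients mod 2:
x^0: 0·0 = 0 ≡ 0 (mod 2)
x^1: 0·0 + 1·0 = 0 ≡ 0 (mod 2)
x^2: 0·1 + 1·0 = 0 ≡ 0 (mod 2)
x^3: 1·1 = 1 ≡ 1 (mod 2)
Result: x^3

f · g = x^3


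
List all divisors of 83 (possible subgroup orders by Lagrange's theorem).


Lagrange's theorem: |H| divides |G|
|G| = 83
Divisors of 83: 1, 83

Possible subgroup orders: {1, 83}


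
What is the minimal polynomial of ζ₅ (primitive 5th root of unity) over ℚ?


ζ₅ is a root of Φ₅(x) = x⁴ + x³ + x² + x + 1, irreducible over ℚ

Minimal polynomial: x⁴ + x³ + x² + x + 1


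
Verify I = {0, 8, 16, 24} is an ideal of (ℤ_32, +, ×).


Check ideal conditions for I = {0, 8, 16, 24} in ℤ_32:
(1) I is an additive subgroup? Yes
(2) For r ∈ ℤ_32 and a ∈ I: r·a ∈ I? Yes

Yes, I is an ideal of ℤ_32


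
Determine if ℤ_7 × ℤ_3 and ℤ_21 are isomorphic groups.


Comparing ℤ_7 × ℤ_3 and ℤ_21:
gcd(7,3) = 1, so ℤ_7 × ℤ_3 ≅ ℤ_21 (CRT)

Yes, ℤ_7 × ℤ_3 ≅ ℤ_21


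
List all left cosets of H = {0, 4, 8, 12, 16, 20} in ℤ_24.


H = {0, 4, 8, 12, 16, 20}, |H| = 6
Number of cosets = |G|/|H| = 24/6 = 4
0 + H = {0, 4, 8, 12, 16, 20}
1 + H = {1, 5, 9, 13, 17, 21}
2 + H = {2, 6, 10, 14, 18, 22}
3 + H = {3, 7, 11, 15, 19, 23}

Cosets: 0+H={0,4,8,12,16,20}; 1+H={1,5,9,13,17,21}; 2+H={2,6,10,14,18,22}; 3+H={3,7,11,15,19,23}


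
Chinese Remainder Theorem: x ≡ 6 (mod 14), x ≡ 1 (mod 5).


m₁ = 14, m₂ = 5, gcd = 1, so CRT applies. M = m₁·m₂ = 70
Let M₁ = M/m₁ = 5, M₂ = M/m₂ = 14
Find y₁ ≡ M₁⁻¹ (mod m₁): 5⁻¹ ≡ 3 (mod 14)
Find y₂ ≡ M₂⁻¹ (mod m₂): 14⁻¹ ≡ 4 (mod 5)
x = a₁·M₁·y₁ + a₂·M₂·y₂ = 6·5·3 + 1·14·4 = 146
Reduce mod 70: x ≡ 6
Check: 6 mod 14 = 6 ✓, 6 mod 5 = 1 ✓

x ≡ 6 (mod 70)


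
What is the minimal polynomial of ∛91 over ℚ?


∛91 satisfies x³ - 91 = 0, irreducible over ℚ (no rational root; 91 is not a perfect cube)

Minimal polynomial: x³ - 91


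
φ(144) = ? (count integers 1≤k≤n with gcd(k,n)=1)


Factor n: 144 = 2^4 × 3^2
φ(n) = n · ∏(1 - 1/p) over distinct primes p | n
φ(144) = 144 · (1 - 1/2) · (1 - 1/3) = 48

φ(144) = 48


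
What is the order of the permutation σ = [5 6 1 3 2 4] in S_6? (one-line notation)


Cycle decomposition: (1 5 2 6 4 3)
Cycle lengths: 6
Order = lcm(6) = 6

ord(σ) = 6


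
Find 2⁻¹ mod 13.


Use the extended Euclidean algorithm to write 1 = 2·s + 13·t; then s mod 13 is the inverse.
Euclidean algorithm:
  2 = 0·13 + 2
  13 = 6·2 + 1
  2 = 2·1 + 0
gcd(2,13) = 1
Back-substitution gives: 2·(-6) + 13·(1) = 1
So 2⁻¹ ≡ -6 ≡ 7 (mod 13)
Check: 2 × 7 = 14 ≡ 1 (mod 13) ✓

2⁻¹ ≡ 7 (mod 13)


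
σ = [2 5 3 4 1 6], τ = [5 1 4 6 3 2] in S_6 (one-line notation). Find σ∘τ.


σ∘τ: apply τ first, then σ
1 →τ 5 →σ 1
2 →τ 1 →σ 2
3 →τ 4 →σ 4
4 →τ 6 →σ 6
5 →τ 3 →σ 3
6 →τ 2 →σ 5

σ∘τ = [1 2 4 6 3 5]


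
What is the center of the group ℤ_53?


Z(G) = {g ∈ G | gx = xg for all x ∈ G}
ℤ_53 is abelian, so Z(G) = G

Z(ℤ_53) = ℤ_53


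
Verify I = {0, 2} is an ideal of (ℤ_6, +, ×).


Check ideal conditions for I = {0, 2} in ℤ_6:
(1) I is an additive subgroup? No
(2) For r ∈ ℤ_6 and a ∈ I: r·a ∈ I? No  [counterexample: r=2, a=2, r·a mod 6 = 4 ∉ I]

No, I is not an ideal of ℤ_6


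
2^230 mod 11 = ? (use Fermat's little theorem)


Fermat's little theorem: if p is prime and gcd(a,p)=1, then a^(p-1) ≡ 1 (mod p)
p = 11 is prime, gcd(2,11) = 1
Reduce exponent: 230 mod 10 = 0
So 2^230 ≡ 2^0 (mod 11)
2^0 = 1

2^230 ≡ 1 (mod 11)


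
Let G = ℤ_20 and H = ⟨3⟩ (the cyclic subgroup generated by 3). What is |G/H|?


|⟨3⟩| = n / gcd(3, 20) = 20 / 1 = 20
H is normal (ℤ_20 is abelian).
|G/H| = |G| / |H| = 20 / 20 = 1

|G/H| = 1


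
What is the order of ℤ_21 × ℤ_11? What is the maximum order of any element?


|ℤ_21 × ℤ_11| = 21 × 11 = 231
Max element order = lcm(21,11) = 231
Cyclic? Yes (gcd=1)

|ℤ_21×ℤ_11| = 231, max element order = 231


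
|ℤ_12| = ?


ℤ_n has n elements.

|ℤ_12| = 12


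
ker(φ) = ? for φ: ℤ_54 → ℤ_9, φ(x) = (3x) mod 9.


Kernel = preimage of identity
ker(φ) = {x ∈ ℤ_54 : 3x ≡ 0 (mod 9)}. Since 9 | 54, φ is well-defined. The kernel is the cyclic subgroup ⟨3⟩ of ℤ_54 (order 18), i.e. {0, 3, 6, 9, 12, 15, 18, 21, 24, 27, 30, 33, 36, 39, 42, 45, 48, 51}

ker(φ) = {0, 3, 6, 9, 12, 15, 18, 21, 24, 27, 30, 33, 36, 39, 42, 45, 48, 51}


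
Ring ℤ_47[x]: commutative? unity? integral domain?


ℤ_47 is a field (n prime), so ℤ_47[x] is a commutative integral domain with unity
Commutative: Yes
Integral domain: Yes
Has unity: Yes

ℤ_47[x]: Commutative=Yes, Unity=Yes


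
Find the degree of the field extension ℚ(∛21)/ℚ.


∛21 has minimal polynomial x³ - 21 (irreducible over ℚ since 21 is not a perfect cube)

[ℚ(∛21)/ℚ] = 3


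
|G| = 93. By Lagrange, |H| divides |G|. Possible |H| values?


Lagrange's theorem: |H| divides |G|
|G| = 93
Divisors of 93: 1, 3, 31, 93

Possible subgroup orders: {1, 3, 31, 93}


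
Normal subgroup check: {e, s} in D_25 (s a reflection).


H = {e, s} in D_25 (s a reflection)
r·s·r⁻¹ = sr⁻² ≠ s for n ≥ 3, so {e, s} is not closed under conjugation

No, not a normal subgroup


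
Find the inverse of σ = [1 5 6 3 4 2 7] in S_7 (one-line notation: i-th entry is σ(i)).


To find σ⁻¹, swap domain and range:
σ(1) = 1 → σ⁻¹(1) = 1
σ(2) = 5 → σ⁻¹(5) = 2
σ(3) = 6 → σ⁻¹(6) = 3
σ(4) = 3 → σ⁻¹(3) = 4
σ(5) = 4 → σ⁻¹(4) = 5
σ(6) = 2 → σ⁻¹(2) = 6
σ(7) = 7 → σ⁻¹(7) = 7

σ⁻¹ = [1 6 4 5 2 3 7]


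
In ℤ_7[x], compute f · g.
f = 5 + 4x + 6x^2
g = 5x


Expand and collect like terms; reduce coefficients mod 7:
x^0: 5·0 = 0 ≡ 0 (mod 7)
x^1: 5·5 + 4·0 = 25 ≡ 4 (mod 7)
x^2: 4·5 + 6·0 = 20 ≡ 6 (mod 7)
x^3: 6·5 = 30 ≡ 2 (mod 7)
Result: 4x + 6x^2 + 2x^3

f · g = 4x + 6x^2 + 2x^3


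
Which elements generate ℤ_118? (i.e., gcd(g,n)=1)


g generates ℤ_n iff gcd(g,n) = 1
Prime factors of 118: 2, 59
Generators are g ∈ {1,...,117} not divisible by any of these primes.
Generators: {1, 3, 5, 7, 9, 11, 13, 15, 17, 19, 21, 23, 25, 27, 29, 31, 33, 35, 37, 39, 41, 43, 45, 47, 49, 51, 53, 55, 57, 61, 63, 65, 67, 69, 71, 73, 75, 77, 79, 81, 83, 85, 87, 89, 91, 93, 95, 97, 99, 101, 103, 105, 107, 109, 111, 113, 115, 117}
Number of generators = φ(118) = 58

Generators of ℤ_118 = {1, 3, 5, 7, 9, 11, 13, 15, 17, 19, 21, 23, 25, 27, 29, 31, 33, 35, 37, 39, 41, 43, 45, 47, 49, 51, 53, 55, 57, 61, 63, 65, 67, 69, 71, 73, 75, 77, 79, 81, 83, 85, 87, 89, 91, 93, 95, 97, 99, 101, 103, 105, 107, 109, 111, 113, 115, 117}


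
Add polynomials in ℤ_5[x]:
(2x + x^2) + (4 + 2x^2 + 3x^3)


Add coefficients mod 5:
x^0: 0 + 4 = 4 (mod 5)
x^1: 2 + 0 = 2 (mod 5)
x^2: 1 + 2 = 3 (mod 5)
x^3: 0 + 3 = 3 (mod 5)
Result: 4 + 2x + 3x^2 + 3x^3

f + g = 4 + 2x + 3x^2 + 3x^3


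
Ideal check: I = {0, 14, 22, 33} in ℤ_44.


Check ideal conditions for I = {0, 14, 22, 33} in ℤ_44:
(1) I is an additive subgroup? No
(2) For r ∈ ℤ_44 and a ∈ I: r·a ∈ I? No  [counterexample: r=2, a=14, r·a mod 44 = 28 ∉ I]

No, I is not an ideal of ℤ_44


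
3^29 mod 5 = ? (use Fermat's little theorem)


Fermat's little theorem: if p is prime and gcd(a,p)=1, then a^(p-1) ≡ 1 (mod p)
p = 5 is prime, gcd(3,5) = 1
Reduce exponent: 29 mod 4 = 1
So 3^29 ≡ 3^1 (mod 5)
3^1 mod 5 = 3

3^29 ≡ 3 (mod 5)


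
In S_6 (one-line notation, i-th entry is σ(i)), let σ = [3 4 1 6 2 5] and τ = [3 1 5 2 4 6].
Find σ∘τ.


σ∘τ: apply τ first, then σ
1 →τ 3 →σ 1
2 →τ 1 →σ 3
3 →τ 5 →σ 2
4 →τ 2 →σ 4
5 →τ 4 →σ 6
6 →τ 6 →σ 5

σ∘τ = [1 3 2 4 6 5]


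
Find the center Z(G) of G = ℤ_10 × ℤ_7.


Z(G) = {g ∈ G | gx = xg for all x ∈ G}
Direct product of abelian groups is abelian, so Z(G) = G

Z(ℤ_10 × ℤ_7) = ℤ_10 × ℤ_7


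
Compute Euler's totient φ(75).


Factor n: 75 = 3 × 5^2
φ(n) = n · ∏(1 - 1/p) over distinct primes p | n
φ(75) = 75 · (1 - 1/3) · (1 - 1/5) = 40

φ(75) = 40


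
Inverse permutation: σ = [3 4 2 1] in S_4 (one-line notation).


To find σ⁻¹, swap domain and range:
σ(1) = 3 → σ⁻¹(3) = 1
σ(2) = 4 → σ⁻¹(4) = 2
σ(3) = 2 → σ⁻¹(2) = 3
σ(4) = 1 → σ⁻¹(1) = 4

σ⁻¹ = [4 3 1 2]


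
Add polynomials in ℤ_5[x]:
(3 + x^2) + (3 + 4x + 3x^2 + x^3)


Add coefficients mod 5:
x^0: 3 + 3 = 1 (mod 5)
x^1: 0 + 4 = 4 (mod 5)
x^2: 1 + 3 = 4 (mod 5)
x^3: 0 + 1 = 1 (mod 5)
Result: 1 + 4x + 4x^2 + x^3

f + g = 1 + 4x + 4x^2 + x^3


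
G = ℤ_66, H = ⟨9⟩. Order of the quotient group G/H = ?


|⟨9⟩| = n / gcd(9, 66) = 66 / 3 = 22
H is normal (ℤ_66 is abelian).
|G/H| = |G| / |H| = 66 / 22 = 3

|G/H| = 3


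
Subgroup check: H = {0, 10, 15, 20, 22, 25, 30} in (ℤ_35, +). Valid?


Subgroup test for H = {0, 10, 15, 20, 22, 25, 30} in (ℤ_35, +):
(1) 0 ∈ H? Yes
(2) Closure: for all a,b ∈ H, (a+b) mod 35 ∈ H? No  [counterexample: 10 + 22 = 32 ∉ H]
(3) Inverses: for all a ∈ H, -a mod 35 ∈ H? No

No, H is not a subgroup of ℤ_35


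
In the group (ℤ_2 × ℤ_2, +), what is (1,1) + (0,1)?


Operation: componentwise addition mod (2, 2)
(1,1) + (0,1) = ((a₁+b₁) mod 2, (a₂+b₂) mod 2) with a = (1,1), b = (0,1)

(1,1) + (0,1) = (1,0)


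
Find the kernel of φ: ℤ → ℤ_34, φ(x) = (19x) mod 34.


Kernel = preimage of identity
ker(φ) = {x ∈ ℤ : 19x ≡ 0 (mod 34)}. gcd(19,34) = 1, so 19x ≡ 0 (mod 34) ⟺ x ≡ 0 (mod 34/1 = 34). Hence ker(φ) = 34ℤ

ker(φ) = 34ℤ


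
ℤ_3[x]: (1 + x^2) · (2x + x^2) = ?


Expand and collect like terms; reduce coefficients mod 3:
x^0: 1·0 = 0 ≡ 0 (mod 3)
x^1: 1·2 + 0·0 = 2 ≡ 2 (mod 3)
x^2: 1·1 + 0·2 + 1·0 = 1 ≡ 1 (mod 3)
x^3: 0·1 + 1·2 = 2 ≡ 2 (mod 3)
x^4: 1·1 = 1 ≡ 1 (mod 3)
Result: 2x + x^2 + 2x^3 + x^4

f · g = 2x + x^2 + 2x^3 + x^4


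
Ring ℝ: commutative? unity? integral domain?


ℝ is a field: commutative, has unity, every nonzero element is a unit (hence an integral domain)
Commutative: Yes
Integral domain: Yes
Has unity: Yes

ℝ: Commutative=Yes, Unity=Yes


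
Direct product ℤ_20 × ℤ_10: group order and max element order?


|ℤ_20 × ℤ_10| = 20 × 10 = 200
Max element order = lcm(20,10) = 20
Cyclic? No (gcd=10)

|ℤ_20×ℤ_10| = 200, max element order = 20


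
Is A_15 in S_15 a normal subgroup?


H = A_15 in S_15
A_15 has index 2 in S_15, and every subgroup of index 2 is normal

Yes, normal subgroup


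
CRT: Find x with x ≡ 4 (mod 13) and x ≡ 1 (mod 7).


m₁ = 13, m₂ = 7, gcd = 1, so CRT applies. M = m₁·m₂ = 91
Let M₁ = M/m₁ = 7, M₂ = M/m₂ = 13
Find y₁ ≡ M₁⁻¹ (mod m₁): 7⁻¹ ≡ 2 (mod 13)
Find y₂ ≡ M₂⁻¹ (mod m₂): 13⁻¹ ≡ 6 (mod 7)
x = a₁·M₁·y₁ + a₂·M₂·y₂ = 4·7·2 + 1·13·6 = 134
Reduce mod 91: x ≡ 43
Check: 43 mod 13 = 4 ✓, 43 mod 7 = 1 ✓

x ≡ 43 (mod 91)


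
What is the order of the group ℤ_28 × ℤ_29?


|A × B| = |A| · |B|
|ℤ_28 × ℤ_29| = 28 × 29 = 812

|ℤ_28 × ℤ_29| = 812


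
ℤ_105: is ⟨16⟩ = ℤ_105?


g generates ℤ_n iff gcd(g, n) = 1
gcd(16, 105) = 1
Since gcd = 1, 16 is a generator.

Yes, 16 generates ℤ_105


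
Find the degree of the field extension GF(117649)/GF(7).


GF(117649) = GF(7^6), so the extension degree is 6

[GF(117649)/GF(7)] = 6


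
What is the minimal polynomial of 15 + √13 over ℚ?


Let α = 15 + √13. Then α - 15 = √13, so (α - 15)² = 13, giving α² - 30α + 212 = 0. Degree 2 and α ∉ ℚ, so this is the minimal polynomial.

Minimal polynomial: x² - 30x + 212


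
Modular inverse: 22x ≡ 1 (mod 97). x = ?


Use the extended Euclidean algorithm to write 1 = 22·s + 97·t; then s mod 97 is the inverse.
Euclidean algorithm:
  22 = 0·97 + 22
  97 = 4·22 + 9
  22 = 2·9 + 4
  9 = 2·4 + 1
  4 = 4·1 + 0
gcd(22,97) = 1
Back-substitution gives: 22·(-22) + 97·(5) = 1
So 22⁻¹ ≡ -22 ≡ 75 (mod 97)
Check: 22 × 75 = 1650 ≡ 1 (mod 97) ✓

22⁻¹ ≡ 75 (mod 97)


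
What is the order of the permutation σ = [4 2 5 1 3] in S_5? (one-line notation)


Cycle decomposition: (1 4) (3 5)
Cycle lengths: 2, 2
Order = lcm(2, 2) = 2

ord(σ) = 2


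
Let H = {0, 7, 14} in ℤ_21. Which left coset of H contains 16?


16 + H = {16 + h (mod 21) : h ∈ H}
16+0=16, 16+7=2, 16+14=9
16 + H = {2, 9, 16} = 2 + H

16 + H = {2, 9, 16}


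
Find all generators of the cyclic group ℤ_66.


g generates ℤ_n iff gcd(g,n) = 1
Prime factors of 66: 2, 3, 11
Generators are g ∈ {1,...,65} not divisible by any of these primes.
Generators: {1, 5, 7, 13, 17, 19, 23, 25, 29, 31, 35, 37, 41, 43, 47, 49, 53, 59, 61, 65}
Number of generators = φ(66) = 20

Generators of ℤ_66 = {1, 5, 7, 13, 17, 19, 23, 25, 29, 31, 35, 37, 41, 43, 47, 49, 53, 59, 61, 65}


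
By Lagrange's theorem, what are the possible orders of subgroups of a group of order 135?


Lagrange's theorem: |H| divides |G|
|G| = 135
Divisors of 135: 1, 3, 5, 9, 15, 27, 45, 135

Possible subgroup orders: {1, 3, 5, 9, 15, 27, 45, 135}


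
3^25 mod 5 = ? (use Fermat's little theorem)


Fermat's little theorem: if p is prime and gcd(a,p)=1, then a^(p-1) ≡ 1 (mod p)
p = 5 is prime, gcd(3,5) = 1
Reduce exponent: 25 mod 4 = 1
So 3^25 ≡ 3^1 (mod 5)
3^1 mod 5 = 3

3^25 ≡ 3 (mod 5)


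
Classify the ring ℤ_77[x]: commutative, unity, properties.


ℤ_77 has zero divisors (7·11 ≡ 0), and these lift to constant zero divisors in ℤ_77[x]; so not an integral domain
Commutative: Yes
Integral domain: No
Has unity: Yes

ℤ_77[x]: Commutative=Yes, Unity=Yes


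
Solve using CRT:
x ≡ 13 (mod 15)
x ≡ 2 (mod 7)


m₁ = 15, m₂ = 7, gcd = 1, so CRT applies. M = m₁·m₂ = 105
Let M₁ = M/m₁ = 7, M₂ = M/m₂ = 15
Find y₁ ≡ M₁⁻¹ (mod m₁): 7⁻¹ ≡ 13 (mod 15)
Find y₂ ≡ M₂⁻¹ (mod m₂): 15⁻¹ ≡ 1 (mod 7)
x = a₁·M₁·y₁ + a₂·M₂·y₂ = 13·7·13 + 2·15·1 = 1213
Reduce mod 105: x ≡ 58
Check: 58 mod 15 = 13 ✓, 58 mod 7 = 2 ✓

x ≡ 58 (mod 105)


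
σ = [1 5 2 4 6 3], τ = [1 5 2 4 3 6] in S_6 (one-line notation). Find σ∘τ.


σ∘τ: apply τ first, then σ
1 →τ 1 →σ 1
2 →τ 5 →σ 6
3 →τ 2 →σ 5
4 →τ 4 →σ 4
5 →τ 3 →σ 2
6 →τ 6 →σ 3

σ∘τ = [1 6 5 4 2 3]


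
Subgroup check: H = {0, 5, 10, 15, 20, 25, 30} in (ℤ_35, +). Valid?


Subgroup test for H = {0, 5, 10, 15, 20, 25, 30} in (ℤ_35, +):
(1) 0 ∈ H? Yes
(2) Closure: for all a,b ∈ H, (a+b) mod 35 ∈ H? Yes
(3) Inverses: for all a ∈ H, -a mod 35 ∈ H? Yes

Yes, H is a subgroup of ℤ_35


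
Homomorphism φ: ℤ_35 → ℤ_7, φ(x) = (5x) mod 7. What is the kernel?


Kernel = preimage of identity
ker(φ) = {x ∈ ℤ_35 : 5x ≡ 0 (mod 7)}. Since 7 | 35, φ is well-defined. The kernel is the cyclic subgroup ⟨7⟩ of ℤ_35 (order 5), i.e. {0, 7, 14, 21, 28}

ker(φ) = {0, 7, 14, 21, 28}


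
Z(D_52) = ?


Z(G) = {g ∈ G | gx = xg for all x ∈ G}
For even n, Z(D_n) = {e, r^(n/2)}: the 180° rotation r^26 commutes with every reflection and rotation

Z(D_52) = {e, r^26}


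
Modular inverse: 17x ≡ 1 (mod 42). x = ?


Use the extended Euclidean algorithm to write 1 = 17·s + 42·t; then s mod 42 is the inverse.
Euclidean algorithm:
  17 = 0·42 + 17
  42 = 2·17 + 8
  17 = 2·8 + 1
  8 = 8·1 + 0
gcd(17,42) = 1
Back-substitution gives: 17·(5) + 42·(-2) = 1
So 17⁻¹ ≡ 5 ≡ 5 (mod 42)
Check: 17 × 5 = 85 ≡ 1 (mod 42) ✓

17⁻¹ ≡ 5 (mod 42)
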